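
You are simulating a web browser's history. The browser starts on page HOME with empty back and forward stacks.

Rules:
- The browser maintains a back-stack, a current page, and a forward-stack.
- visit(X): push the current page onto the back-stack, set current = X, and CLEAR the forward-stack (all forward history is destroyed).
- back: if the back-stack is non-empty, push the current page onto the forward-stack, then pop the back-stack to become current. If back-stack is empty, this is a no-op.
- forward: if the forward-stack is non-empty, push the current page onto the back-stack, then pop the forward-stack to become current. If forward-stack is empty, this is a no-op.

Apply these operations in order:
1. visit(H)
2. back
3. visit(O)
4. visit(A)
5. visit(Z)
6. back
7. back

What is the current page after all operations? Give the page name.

Answer: O

Derivation:
After 1 (visit(H)): cur=H back=1 fwd=0
After 2 (back): cur=HOME back=0 fwd=1
After 3 (visit(O)): cur=O back=1 fwd=0
After 4 (visit(A)): cur=A back=2 fwd=0
After 5 (visit(Z)): cur=Z back=3 fwd=0
After 6 (back): cur=A back=2 fwd=1
After 7 (back): cur=O back=1 fwd=2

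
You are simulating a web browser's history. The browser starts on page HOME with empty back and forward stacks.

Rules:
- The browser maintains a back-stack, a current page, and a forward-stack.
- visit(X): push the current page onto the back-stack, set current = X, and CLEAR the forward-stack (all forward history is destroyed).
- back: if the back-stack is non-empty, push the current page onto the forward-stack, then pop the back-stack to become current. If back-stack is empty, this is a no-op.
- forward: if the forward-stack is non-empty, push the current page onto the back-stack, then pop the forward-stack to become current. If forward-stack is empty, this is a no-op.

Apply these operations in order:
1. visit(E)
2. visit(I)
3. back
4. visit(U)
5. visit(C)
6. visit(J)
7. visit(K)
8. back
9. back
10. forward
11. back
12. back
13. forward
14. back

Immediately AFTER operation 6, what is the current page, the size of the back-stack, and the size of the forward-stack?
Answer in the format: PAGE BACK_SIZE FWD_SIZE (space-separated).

After 1 (visit(E)): cur=E back=1 fwd=0
After 2 (visit(I)): cur=I back=2 fwd=0
After 3 (back): cur=E back=1 fwd=1
After 4 (visit(U)): cur=U back=2 fwd=0
After 5 (visit(C)): cur=C back=3 fwd=0
After 6 (visit(J)): cur=J back=4 fwd=0

J 4 0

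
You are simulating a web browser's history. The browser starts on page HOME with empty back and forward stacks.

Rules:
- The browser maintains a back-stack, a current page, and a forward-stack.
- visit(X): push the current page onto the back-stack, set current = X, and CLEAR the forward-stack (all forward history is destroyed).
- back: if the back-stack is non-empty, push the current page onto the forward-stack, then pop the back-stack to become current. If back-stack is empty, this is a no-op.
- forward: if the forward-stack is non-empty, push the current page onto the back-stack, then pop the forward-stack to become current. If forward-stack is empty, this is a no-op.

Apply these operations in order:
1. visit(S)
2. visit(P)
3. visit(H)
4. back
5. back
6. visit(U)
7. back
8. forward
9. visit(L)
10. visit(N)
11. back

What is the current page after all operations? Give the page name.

After 1 (visit(S)): cur=S back=1 fwd=0
After 2 (visit(P)): cur=P back=2 fwd=0
After 3 (visit(H)): cur=H back=3 fwd=0
After 4 (back): cur=P back=2 fwd=1
After 5 (back): cur=S back=1 fwd=2
After 6 (visit(U)): cur=U back=2 fwd=0
After 7 (back): cur=S back=1 fwd=1
After 8 (forward): cur=U back=2 fwd=0
After 9 (visit(L)): cur=L back=3 fwd=0
After 10 (visit(N)): cur=N back=4 fwd=0
After 11 (back): cur=L back=3 fwd=1

Answer: L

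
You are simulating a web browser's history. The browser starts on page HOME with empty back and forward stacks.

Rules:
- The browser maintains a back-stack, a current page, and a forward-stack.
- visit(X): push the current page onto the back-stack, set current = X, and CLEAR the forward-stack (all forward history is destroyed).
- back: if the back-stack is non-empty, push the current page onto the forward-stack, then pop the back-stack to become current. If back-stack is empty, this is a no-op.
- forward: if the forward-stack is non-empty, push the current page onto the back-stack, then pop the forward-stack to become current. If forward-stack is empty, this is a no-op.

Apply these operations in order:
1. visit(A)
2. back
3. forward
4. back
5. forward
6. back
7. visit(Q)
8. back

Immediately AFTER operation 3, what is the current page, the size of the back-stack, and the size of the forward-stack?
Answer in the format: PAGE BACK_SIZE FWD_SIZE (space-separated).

After 1 (visit(A)): cur=A back=1 fwd=0
After 2 (back): cur=HOME back=0 fwd=1
After 3 (forward): cur=A back=1 fwd=0

A 1 0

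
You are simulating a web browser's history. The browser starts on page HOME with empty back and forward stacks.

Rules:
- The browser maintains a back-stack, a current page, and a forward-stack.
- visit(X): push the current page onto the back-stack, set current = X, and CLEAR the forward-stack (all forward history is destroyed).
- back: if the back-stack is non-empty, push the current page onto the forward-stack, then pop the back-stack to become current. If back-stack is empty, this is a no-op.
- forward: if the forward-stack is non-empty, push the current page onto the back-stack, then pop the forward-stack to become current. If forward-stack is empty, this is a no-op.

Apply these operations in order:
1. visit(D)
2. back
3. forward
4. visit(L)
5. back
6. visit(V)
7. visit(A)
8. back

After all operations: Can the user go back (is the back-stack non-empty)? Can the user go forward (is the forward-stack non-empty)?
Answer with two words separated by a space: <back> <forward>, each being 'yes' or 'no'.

After 1 (visit(D)): cur=D back=1 fwd=0
After 2 (back): cur=HOME back=0 fwd=1
After 3 (forward): cur=D back=1 fwd=0
After 4 (visit(L)): cur=L back=2 fwd=0
After 5 (back): cur=D back=1 fwd=1
After 6 (visit(V)): cur=V back=2 fwd=0
After 7 (visit(A)): cur=A back=3 fwd=0
After 8 (back): cur=V back=2 fwd=1

Answer: yes yes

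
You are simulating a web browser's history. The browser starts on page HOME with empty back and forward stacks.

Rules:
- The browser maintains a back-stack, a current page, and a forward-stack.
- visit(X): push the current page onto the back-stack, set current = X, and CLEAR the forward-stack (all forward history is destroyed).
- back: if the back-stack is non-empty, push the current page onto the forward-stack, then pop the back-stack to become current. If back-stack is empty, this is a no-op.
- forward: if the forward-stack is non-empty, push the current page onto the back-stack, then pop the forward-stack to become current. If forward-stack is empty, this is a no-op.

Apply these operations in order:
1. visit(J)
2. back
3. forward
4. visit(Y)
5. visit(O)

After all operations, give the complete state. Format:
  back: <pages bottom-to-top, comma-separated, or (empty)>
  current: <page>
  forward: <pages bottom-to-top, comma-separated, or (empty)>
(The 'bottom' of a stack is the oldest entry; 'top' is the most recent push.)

After 1 (visit(J)): cur=J back=1 fwd=0
After 2 (back): cur=HOME back=0 fwd=1
After 3 (forward): cur=J back=1 fwd=0
After 4 (visit(Y)): cur=Y back=2 fwd=0
After 5 (visit(O)): cur=O back=3 fwd=0

Answer: back: HOME,J,Y
current: O
forward: (empty)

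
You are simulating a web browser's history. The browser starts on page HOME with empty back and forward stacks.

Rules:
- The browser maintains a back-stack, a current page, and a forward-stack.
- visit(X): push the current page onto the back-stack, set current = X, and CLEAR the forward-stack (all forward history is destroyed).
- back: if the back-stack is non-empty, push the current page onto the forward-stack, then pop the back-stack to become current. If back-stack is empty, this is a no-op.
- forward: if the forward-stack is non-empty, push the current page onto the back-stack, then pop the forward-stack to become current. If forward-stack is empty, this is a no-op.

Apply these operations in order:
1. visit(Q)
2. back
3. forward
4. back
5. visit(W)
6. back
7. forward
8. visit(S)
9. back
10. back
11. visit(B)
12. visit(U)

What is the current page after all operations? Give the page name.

Answer: U

Derivation:
After 1 (visit(Q)): cur=Q back=1 fwd=0
After 2 (back): cur=HOME back=0 fwd=1
After 3 (forward): cur=Q back=1 fwd=0
After 4 (back): cur=HOME back=0 fwd=1
After 5 (visit(W)): cur=W back=1 fwd=0
After 6 (back): cur=HOME back=0 fwd=1
After 7 (forward): cur=W back=1 fwd=0
After 8 (visit(S)): cur=S back=2 fwd=0
After 9 (back): cur=W back=1 fwd=1
After 10 (back): cur=HOME back=0 fwd=2
After 11 (visit(B)): cur=B back=1 fwd=0
After 12 (visit(U)): cur=U back=2 fwd=0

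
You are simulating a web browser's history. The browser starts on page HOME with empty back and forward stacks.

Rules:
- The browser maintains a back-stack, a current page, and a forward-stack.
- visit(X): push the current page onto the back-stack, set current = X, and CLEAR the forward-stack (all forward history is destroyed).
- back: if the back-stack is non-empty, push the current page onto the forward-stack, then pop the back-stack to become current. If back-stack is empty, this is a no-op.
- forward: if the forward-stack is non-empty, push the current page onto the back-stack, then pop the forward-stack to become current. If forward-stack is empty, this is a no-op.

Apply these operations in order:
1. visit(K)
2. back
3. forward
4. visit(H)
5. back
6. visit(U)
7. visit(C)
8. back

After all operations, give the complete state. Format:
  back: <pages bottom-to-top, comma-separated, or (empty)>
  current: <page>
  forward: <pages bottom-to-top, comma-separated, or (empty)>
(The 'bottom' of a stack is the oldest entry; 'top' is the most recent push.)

After 1 (visit(K)): cur=K back=1 fwd=0
After 2 (back): cur=HOME back=0 fwd=1
After 3 (forward): cur=K back=1 fwd=0
After 4 (visit(H)): cur=H back=2 fwd=0
After 5 (back): cur=K back=1 fwd=1
After 6 (visit(U)): cur=U back=2 fwd=0
After 7 (visit(C)): cur=C back=3 fwd=0
After 8 (back): cur=U back=2 fwd=1

Answer: back: HOME,K
current: U
forward: C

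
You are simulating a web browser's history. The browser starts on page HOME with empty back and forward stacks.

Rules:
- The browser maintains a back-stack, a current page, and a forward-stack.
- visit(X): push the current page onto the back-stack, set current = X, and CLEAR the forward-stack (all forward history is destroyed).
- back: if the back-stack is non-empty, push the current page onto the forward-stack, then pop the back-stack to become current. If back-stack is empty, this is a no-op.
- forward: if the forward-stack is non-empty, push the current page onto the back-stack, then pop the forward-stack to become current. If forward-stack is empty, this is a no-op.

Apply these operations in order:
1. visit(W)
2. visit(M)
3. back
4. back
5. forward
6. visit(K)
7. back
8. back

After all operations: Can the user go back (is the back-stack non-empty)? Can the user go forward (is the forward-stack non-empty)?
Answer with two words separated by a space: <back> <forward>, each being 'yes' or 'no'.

Answer: no yes

Derivation:
After 1 (visit(W)): cur=W back=1 fwd=0
After 2 (visit(M)): cur=M back=2 fwd=0
After 3 (back): cur=W back=1 fwd=1
After 4 (back): cur=HOME back=0 fwd=2
After 5 (forward): cur=W back=1 fwd=1
After 6 (visit(K)): cur=K back=2 fwd=0
After 7 (back): cur=W back=1 fwd=1
After 8 (back): cur=HOME back=0 fwd=2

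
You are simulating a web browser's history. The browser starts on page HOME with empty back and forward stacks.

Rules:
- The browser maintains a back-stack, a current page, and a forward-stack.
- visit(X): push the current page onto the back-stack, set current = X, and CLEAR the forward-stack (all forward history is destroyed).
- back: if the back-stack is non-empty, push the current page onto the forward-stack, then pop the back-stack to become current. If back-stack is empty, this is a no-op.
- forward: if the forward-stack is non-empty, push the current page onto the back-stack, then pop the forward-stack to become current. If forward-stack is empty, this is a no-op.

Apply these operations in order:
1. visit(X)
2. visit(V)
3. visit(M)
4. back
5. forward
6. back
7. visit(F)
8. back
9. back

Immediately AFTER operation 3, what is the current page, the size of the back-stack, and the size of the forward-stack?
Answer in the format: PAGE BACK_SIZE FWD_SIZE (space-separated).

After 1 (visit(X)): cur=X back=1 fwd=0
After 2 (visit(V)): cur=V back=2 fwd=0
After 3 (visit(M)): cur=M back=3 fwd=0

M 3 0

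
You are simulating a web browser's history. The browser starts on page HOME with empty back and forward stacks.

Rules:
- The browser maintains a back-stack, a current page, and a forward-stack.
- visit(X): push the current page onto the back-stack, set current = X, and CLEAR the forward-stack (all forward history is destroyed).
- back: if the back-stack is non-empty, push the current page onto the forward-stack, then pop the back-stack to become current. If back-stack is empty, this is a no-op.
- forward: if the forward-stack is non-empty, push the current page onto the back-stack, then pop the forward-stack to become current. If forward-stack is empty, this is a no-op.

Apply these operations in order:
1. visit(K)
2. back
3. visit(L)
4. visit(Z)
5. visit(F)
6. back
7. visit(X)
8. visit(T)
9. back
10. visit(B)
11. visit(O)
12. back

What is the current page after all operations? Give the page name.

After 1 (visit(K)): cur=K back=1 fwd=0
After 2 (back): cur=HOME back=0 fwd=1
After 3 (visit(L)): cur=L back=1 fwd=0
After 4 (visit(Z)): cur=Z back=2 fwd=0
After 5 (visit(F)): cur=F back=3 fwd=0
After 6 (back): cur=Z back=2 fwd=1
After 7 (visit(X)): cur=X back=3 fwd=0
After 8 (visit(T)): cur=T back=4 fwd=0
After 9 (back): cur=X back=3 fwd=1
After 10 (visit(B)): cur=B back=4 fwd=0
After 11 (visit(O)): cur=O back=5 fwd=0
After 12 (back): cur=B back=4 fwd=1

Answer: B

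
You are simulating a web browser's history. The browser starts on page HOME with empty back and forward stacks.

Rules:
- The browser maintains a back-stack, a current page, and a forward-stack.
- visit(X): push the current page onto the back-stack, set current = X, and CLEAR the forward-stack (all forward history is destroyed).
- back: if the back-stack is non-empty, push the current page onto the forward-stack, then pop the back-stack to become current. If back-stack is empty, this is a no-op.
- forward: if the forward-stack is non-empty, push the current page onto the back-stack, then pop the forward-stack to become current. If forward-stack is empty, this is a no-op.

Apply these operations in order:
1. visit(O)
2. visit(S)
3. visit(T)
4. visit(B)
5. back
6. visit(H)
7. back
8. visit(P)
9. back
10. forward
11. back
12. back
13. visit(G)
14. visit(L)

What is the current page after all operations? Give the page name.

Answer: L

Derivation:
After 1 (visit(O)): cur=O back=1 fwd=0
After 2 (visit(S)): cur=S back=2 fwd=0
After 3 (visit(T)): cur=T back=3 fwd=0
After 4 (visit(B)): cur=B back=4 fwd=0
After 5 (back): cur=T back=3 fwd=1
After 6 (visit(H)): cur=H back=4 fwd=0
After 7 (back): cur=T back=3 fwd=1
After 8 (visit(P)): cur=P back=4 fwd=0
After 9 (back): cur=T back=3 fwd=1
After 10 (forward): cur=P back=4 fwd=0
After 11 (back): cur=T back=3 fwd=1
After 12 (back): cur=S back=2 fwd=2
After 13 (visit(G)): cur=G back=3 fwd=0
After 14 (visit(L)): cur=L back=4 fwd=0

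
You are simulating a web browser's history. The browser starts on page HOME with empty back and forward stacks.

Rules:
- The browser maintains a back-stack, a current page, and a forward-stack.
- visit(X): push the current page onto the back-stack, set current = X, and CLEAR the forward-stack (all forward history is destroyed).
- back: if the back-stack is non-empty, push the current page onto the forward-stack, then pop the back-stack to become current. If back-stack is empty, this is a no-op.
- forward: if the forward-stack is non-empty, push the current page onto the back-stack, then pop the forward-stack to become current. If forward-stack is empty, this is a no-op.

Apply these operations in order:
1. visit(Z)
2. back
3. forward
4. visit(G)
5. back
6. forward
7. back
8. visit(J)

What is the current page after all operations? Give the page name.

After 1 (visit(Z)): cur=Z back=1 fwd=0
After 2 (back): cur=HOME back=0 fwd=1
After 3 (forward): cur=Z back=1 fwd=0
After 4 (visit(G)): cur=G back=2 fwd=0
After 5 (back): cur=Z back=1 fwd=1
After 6 (forward): cur=G back=2 fwd=0
After 7 (back): cur=Z back=1 fwd=1
After 8 (visit(J)): cur=J back=2 fwd=0

Answer: J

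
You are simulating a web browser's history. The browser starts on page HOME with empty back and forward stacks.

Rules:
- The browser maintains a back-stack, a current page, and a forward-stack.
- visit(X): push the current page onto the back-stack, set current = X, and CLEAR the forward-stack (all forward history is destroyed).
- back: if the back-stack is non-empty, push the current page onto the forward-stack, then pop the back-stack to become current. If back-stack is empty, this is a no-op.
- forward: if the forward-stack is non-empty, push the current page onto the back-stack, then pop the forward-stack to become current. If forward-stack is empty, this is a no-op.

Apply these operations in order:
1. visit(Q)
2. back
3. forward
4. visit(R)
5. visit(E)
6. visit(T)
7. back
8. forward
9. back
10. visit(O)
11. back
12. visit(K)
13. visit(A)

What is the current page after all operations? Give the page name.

Answer: A

Derivation:
After 1 (visit(Q)): cur=Q back=1 fwd=0
After 2 (back): cur=HOME back=0 fwd=1
After 3 (forward): cur=Q back=1 fwd=0
After 4 (visit(R)): cur=R back=2 fwd=0
After 5 (visit(E)): cur=E back=3 fwd=0
After 6 (visit(T)): cur=T back=4 fwd=0
After 7 (back): cur=E back=3 fwd=1
After 8 (forward): cur=T back=4 fwd=0
After 9 (back): cur=E back=3 fwd=1
After 10 (visit(O)): cur=O back=4 fwd=0
After 11 (back): cur=E back=3 fwd=1
After 12 (visit(K)): cur=K back=4 fwd=0
After 13 (visit(A)): cur=A back=5 fwd=0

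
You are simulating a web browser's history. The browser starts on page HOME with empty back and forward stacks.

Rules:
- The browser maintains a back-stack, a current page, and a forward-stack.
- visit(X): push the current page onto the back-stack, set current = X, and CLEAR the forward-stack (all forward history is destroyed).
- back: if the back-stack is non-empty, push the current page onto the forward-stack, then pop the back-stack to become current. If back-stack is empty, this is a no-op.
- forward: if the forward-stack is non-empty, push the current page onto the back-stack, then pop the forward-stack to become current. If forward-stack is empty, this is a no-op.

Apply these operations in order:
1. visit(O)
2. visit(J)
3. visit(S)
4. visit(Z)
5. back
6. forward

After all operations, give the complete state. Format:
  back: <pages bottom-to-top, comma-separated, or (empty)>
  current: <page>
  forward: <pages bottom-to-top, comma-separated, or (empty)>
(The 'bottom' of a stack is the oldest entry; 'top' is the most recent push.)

After 1 (visit(O)): cur=O back=1 fwd=0
After 2 (visit(J)): cur=J back=2 fwd=0
After 3 (visit(S)): cur=S back=3 fwd=0
After 4 (visit(Z)): cur=Z back=4 fwd=0
After 5 (back): cur=S back=3 fwd=1
After 6 (forward): cur=Z back=4 fwd=0

Answer: back: HOME,O,J,S
current: Z
forward: (empty)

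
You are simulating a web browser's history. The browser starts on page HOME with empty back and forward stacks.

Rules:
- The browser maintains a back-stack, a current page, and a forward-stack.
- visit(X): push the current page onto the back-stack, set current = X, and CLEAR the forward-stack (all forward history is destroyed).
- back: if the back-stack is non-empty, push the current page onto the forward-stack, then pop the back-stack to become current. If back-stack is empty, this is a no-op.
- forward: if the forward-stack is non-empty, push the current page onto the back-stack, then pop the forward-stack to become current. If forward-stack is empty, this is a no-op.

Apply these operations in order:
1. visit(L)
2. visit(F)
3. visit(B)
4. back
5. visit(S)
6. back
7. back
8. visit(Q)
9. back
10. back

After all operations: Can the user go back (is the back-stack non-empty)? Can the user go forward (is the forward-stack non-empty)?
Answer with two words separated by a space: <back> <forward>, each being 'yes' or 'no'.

After 1 (visit(L)): cur=L back=1 fwd=0
After 2 (visit(F)): cur=F back=2 fwd=0
After 3 (visit(B)): cur=B back=3 fwd=0
After 4 (back): cur=F back=2 fwd=1
After 5 (visit(S)): cur=S back=3 fwd=0
After 6 (back): cur=F back=2 fwd=1
After 7 (back): cur=L back=1 fwd=2
After 8 (visit(Q)): cur=Q back=2 fwd=0
After 9 (back): cur=L back=1 fwd=1
After 10 (back): cur=HOME back=0 fwd=2

Answer: no yes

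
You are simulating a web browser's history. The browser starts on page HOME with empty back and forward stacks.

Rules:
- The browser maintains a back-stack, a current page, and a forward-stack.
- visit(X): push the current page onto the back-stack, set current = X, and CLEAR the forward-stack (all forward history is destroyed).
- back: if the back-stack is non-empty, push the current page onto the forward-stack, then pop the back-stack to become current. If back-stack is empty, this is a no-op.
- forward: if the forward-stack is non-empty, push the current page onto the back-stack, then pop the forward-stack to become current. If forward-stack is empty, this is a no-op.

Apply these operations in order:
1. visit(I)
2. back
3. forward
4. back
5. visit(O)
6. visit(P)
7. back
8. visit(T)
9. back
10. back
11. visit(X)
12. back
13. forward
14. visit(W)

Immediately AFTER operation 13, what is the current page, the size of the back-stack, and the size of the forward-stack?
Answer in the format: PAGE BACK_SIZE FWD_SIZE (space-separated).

After 1 (visit(I)): cur=I back=1 fwd=0
After 2 (back): cur=HOME back=0 fwd=1
After 3 (forward): cur=I back=1 fwd=0
After 4 (back): cur=HOME back=0 fwd=1
After 5 (visit(O)): cur=O back=1 fwd=0
After 6 (visit(P)): cur=P back=2 fwd=0
After 7 (back): cur=O back=1 fwd=1
After 8 (visit(T)): cur=T back=2 fwd=0
After 9 (back): cur=O back=1 fwd=1
After 10 (back): cur=HOME back=0 fwd=2
After 11 (visit(X)): cur=X back=1 fwd=0
After 12 (back): cur=HOME back=0 fwd=1
After 13 (forward): cur=X back=1 fwd=0

X 1 0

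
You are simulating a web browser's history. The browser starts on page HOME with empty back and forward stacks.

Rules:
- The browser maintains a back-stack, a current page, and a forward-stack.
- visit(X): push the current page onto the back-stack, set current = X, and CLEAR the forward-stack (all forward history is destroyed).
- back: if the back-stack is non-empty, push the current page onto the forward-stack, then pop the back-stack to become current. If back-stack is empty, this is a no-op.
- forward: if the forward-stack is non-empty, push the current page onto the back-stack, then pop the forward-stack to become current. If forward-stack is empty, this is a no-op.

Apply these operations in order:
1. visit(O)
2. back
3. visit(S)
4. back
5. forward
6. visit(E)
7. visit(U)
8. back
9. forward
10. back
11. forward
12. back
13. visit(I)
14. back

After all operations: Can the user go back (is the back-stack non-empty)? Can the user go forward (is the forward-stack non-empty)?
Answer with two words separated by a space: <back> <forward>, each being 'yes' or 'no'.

After 1 (visit(O)): cur=O back=1 fwd=0
After 2 (back): cur=HOME back=0 fwd=1
After 3 (visit(S)): cur=S back=1 fwd=0
After 4 (back): cur=HOME back=0 fwd=1
After 5 (forward): cur=S back=1 fwd=0
After 6 (visit(E)): cur=E back=2 fwd=0
After 7 (visit(U)): cur=U back=3 fwd=0
After 8 (back): cur=E back=2 fwd=1
After 9 (forward): cur=U back=3 fwd=0
After 10 (back): cur=E back=2 fwd=1
After 11 (forward): cur=U back=3 fwd=0
After 12 (back): cur=E back=2 fwd=1
After 13 (visit(I)): cur=I back=3 fwd=0
After 14 (back): cur=E back=2 fwd=1

Answer: yes yes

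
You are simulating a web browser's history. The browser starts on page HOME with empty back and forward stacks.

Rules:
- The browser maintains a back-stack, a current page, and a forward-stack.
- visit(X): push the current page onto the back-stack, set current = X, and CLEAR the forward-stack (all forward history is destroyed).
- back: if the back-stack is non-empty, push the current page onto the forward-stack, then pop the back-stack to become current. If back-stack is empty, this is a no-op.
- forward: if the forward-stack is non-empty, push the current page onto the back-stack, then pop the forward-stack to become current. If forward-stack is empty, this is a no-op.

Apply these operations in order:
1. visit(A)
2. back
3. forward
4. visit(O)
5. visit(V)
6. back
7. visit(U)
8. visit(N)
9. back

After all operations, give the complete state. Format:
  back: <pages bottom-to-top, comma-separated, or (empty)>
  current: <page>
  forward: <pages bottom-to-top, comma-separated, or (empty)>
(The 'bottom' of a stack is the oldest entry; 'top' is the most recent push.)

Answer: back: HOME,A,O
current: U
forward: N

Derivation:
After 1 (visit(A)): cur=A back=1 fwd=0
After 2 (back): cur=HOME back=0 fwd=1
After 3 (forward): cur=A back=1 fwd=0
After 4 (visit(O)): cur=O back=2 fwd=0
After 5 (visit(V)): cur=V back=3 fwd=0
After 6 (back): cur=O back=2 fwd=1
After 7 (visit(U)): cur=U back=3 fwd=0
After 8 (visit(N)): cur=N back=4 fwd=0
After 9 (back): cur=U back=3 fwd=1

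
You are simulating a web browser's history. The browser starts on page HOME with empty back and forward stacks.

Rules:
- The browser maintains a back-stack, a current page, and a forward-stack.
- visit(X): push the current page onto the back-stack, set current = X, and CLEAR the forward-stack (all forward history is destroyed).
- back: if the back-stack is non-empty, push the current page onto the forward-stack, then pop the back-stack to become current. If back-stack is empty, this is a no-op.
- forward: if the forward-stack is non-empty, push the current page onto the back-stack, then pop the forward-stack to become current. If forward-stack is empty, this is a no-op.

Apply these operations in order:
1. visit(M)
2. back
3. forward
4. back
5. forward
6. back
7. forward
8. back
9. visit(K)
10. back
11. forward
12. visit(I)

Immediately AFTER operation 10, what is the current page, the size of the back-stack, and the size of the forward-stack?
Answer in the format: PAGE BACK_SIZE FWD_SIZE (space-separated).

After 1 (visit(M)): cur=M back=1 fwd=0
After 2 (back): cur=HOME back=0 fwd=1
After 3 (forward): cur=M back=1 fwd=0
After 4 (back): cur=HOME back=0 fwd=1
After 5 (forward): cur=M back=1 fwd=0
After 6 (back): cur=HOME back=0 fwd=1
After 7 (forward): cur=M back=1 fwd=0
After 8 (back): cur=HOME back=0 fwd=1
After 9 (visit(K)): cur=K back=1 fwd=0
After 10 (back): cur=HOME back=0 fwd=1

HOME 0 1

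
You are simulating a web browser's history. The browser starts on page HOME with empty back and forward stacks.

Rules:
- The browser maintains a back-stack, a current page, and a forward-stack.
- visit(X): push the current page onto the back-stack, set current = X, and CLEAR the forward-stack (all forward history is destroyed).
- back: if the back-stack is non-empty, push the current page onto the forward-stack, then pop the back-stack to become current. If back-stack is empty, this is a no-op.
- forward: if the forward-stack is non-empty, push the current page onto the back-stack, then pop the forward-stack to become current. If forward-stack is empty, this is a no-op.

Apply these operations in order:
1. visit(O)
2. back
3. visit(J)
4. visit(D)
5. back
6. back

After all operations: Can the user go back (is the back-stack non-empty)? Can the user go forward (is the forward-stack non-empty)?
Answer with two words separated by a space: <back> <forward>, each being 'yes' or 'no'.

Answer: no yes

Derivation:
After 1 (visit(O)): cur=O back=1 fwd=0
After 2 (back): cur=HOME back=0 fwd=1
After 3 (visit(J)): cur=J back=1 fwd=0
After 4 (visit(D)): cur=D back=2 fwd=0
After 5 (back): cur=J back=1 fwd=1
After 6 (back): cur=HOME back=0 fwd=2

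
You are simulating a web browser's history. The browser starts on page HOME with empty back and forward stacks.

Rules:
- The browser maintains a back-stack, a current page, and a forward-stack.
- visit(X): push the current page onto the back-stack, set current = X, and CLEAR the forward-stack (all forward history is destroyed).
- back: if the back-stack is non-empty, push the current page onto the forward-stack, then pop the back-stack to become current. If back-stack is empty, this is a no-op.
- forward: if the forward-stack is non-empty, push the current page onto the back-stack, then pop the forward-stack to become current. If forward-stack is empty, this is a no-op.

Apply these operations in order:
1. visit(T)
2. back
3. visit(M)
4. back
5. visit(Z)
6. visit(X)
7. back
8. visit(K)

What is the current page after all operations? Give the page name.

Answer: K

Derivation:
After 1 (visit(T)): cur=T back=1 fwd=0
After 2 (back): cur=HOME back=0 fwd=1
After 3 (visit(M)): cur=M back=1 fwd=0
After 4 (back): cur=HOME back=0 fwd=1
After 5 (visit(Z)): cur=Z back=1 fwd=0
After 6 (visit(X)): cur=X back=2 fwd=0
After 7 (back): cur=Z back=1 fwd=1
After 8 (visit(K)): cur=K back=2 fwd=0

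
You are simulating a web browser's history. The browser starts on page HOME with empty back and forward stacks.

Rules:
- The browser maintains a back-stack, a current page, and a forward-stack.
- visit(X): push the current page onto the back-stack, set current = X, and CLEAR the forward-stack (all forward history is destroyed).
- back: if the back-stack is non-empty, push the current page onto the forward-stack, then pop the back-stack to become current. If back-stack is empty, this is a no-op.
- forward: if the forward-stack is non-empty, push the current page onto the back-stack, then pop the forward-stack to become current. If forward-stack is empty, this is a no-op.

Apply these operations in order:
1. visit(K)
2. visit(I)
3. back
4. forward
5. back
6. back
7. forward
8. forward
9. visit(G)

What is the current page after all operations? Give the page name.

Answer: G

Derivation:
After 1 (visit(K)): cur=K back=1 fwd=0
After 2 (visit(I)): cur=I back=2 fwd=0
After 3 (back): cur=K back=1 fwd=1
After 4 (forward): cur=I back=2 fwd=0
After 5 (back): cur=K back=1 fwd=1
After 6 (back): cur=HOME back=0 fwd=2
After 7 (forward): cur=K back=1 fwd=1
After 8 (forward): cur=I back=2 fwd=0
After 9 (visit(G)): cur=G back=3 fwd=0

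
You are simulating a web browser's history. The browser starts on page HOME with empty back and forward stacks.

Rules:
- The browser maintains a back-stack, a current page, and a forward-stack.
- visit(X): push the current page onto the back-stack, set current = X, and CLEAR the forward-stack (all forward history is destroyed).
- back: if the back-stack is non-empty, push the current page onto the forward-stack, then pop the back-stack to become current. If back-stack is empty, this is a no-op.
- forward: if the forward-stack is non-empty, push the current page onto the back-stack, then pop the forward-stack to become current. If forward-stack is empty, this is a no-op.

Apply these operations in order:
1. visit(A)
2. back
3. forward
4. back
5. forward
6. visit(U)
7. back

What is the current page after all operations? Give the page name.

Answer: A

Derivation:
After 1 (visit(A)): cur=A back=1 fwd=0
After 2 (back): cur=HOME back=0 fwd=1
After 3 (forward): cur=A back=1 fwd=0
After 4 (back): cur=HOME back=0 fwd=1
After 5 (forward): cur=A back=1 fwd=0
After 6 (visit(U)): cur=U back=2 fwd=0
After 7 (back): cur=A back=1 fwd=1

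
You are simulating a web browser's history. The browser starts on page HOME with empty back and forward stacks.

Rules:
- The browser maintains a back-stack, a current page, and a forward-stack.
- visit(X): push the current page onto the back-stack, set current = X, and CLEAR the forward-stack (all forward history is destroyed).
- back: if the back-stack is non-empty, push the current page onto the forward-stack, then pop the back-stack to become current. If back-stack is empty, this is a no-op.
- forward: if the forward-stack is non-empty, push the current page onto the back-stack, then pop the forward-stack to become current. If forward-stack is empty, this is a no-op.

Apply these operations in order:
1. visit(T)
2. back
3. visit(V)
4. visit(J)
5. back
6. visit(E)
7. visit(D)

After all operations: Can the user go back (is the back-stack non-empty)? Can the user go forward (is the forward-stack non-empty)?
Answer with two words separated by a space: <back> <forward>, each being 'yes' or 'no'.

After 1 (visit(T)): cur=T back=1 fwd=0
After 2 (back): cur=HOME back=0 fwd=1
After 3 (visit(V)): cur=V back=1 fwd=0
After 4 (visit(J)): cur=J back=2 fwd=0
After 5 (back): cur=V back=1 fwd=1
After 6 (visit(E)): cur=E back=2 fwd=0
After 7 (visit(D)): cur=D back=3 fwd=0

Answer: yes no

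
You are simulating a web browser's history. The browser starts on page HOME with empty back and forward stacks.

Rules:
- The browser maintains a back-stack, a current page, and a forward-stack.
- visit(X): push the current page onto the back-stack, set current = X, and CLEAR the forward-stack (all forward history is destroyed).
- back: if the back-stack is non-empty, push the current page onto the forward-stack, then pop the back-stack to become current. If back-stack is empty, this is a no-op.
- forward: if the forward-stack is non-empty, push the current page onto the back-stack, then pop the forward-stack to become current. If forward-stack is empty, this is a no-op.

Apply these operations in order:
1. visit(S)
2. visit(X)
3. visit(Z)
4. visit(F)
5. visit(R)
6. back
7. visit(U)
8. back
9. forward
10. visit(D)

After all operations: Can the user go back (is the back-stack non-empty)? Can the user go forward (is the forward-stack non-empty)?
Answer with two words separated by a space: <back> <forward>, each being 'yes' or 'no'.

After 1 (visit(S)): cur=S back=1 fwd=0
After 2 (visit(X)): cur=X back=2 fwd=0
After 3 (visit(Z)): cur=Z back=3 fwd=0
After 4 (visit(F)): cur=F back=4 fwd=0
After 5 (visit(R)): cur=R back=5 fwd=0
After 6 (back): cur=F back=4 fwd=1
After 7 (visit(U)): cur=U back=5 fwd=0
After 8 (back): cur=F back=4 fwd=1
After 9 (forward): cur=U back=5 fwd=0
After 10 (visit(D)): cur=D back=6 fwd=0

Answer: yes no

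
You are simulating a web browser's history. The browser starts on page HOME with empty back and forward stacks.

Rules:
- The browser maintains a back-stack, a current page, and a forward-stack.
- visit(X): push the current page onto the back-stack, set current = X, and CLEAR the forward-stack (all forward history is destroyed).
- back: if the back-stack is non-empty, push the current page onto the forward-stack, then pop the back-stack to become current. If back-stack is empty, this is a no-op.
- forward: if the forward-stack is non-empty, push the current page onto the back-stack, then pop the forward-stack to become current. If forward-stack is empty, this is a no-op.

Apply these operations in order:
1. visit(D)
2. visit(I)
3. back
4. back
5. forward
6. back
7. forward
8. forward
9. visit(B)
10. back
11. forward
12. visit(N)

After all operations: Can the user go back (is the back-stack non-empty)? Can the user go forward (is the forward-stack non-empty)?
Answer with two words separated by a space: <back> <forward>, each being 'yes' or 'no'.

After 1 (visit(D)): cur=D back=1 fwd=0
After 2 (visit(I)): cur=I back=2 fwd=0
After 3 (back): cur=D back=1 fwd=1
After 4 (back): cur=HOME back=0 fwd=2
After 5 (forward): cur=D back=1 fwd=1
After 6 (back): cur=HOME back=0 fwd=2
After 7 (forward): cur=D back=1 fwd=1
After 8 (forward): cur=I back=2 fwd=0
After 9 (visit(B)): cur=B back=3 fwd=0
After 10 (back): cur=I back=2 fwd=1
After 11 (forward): cur=B back=3 fwd=0
After 12 (visit(N)): cur=N back=4 fwd=0

Answer: yes no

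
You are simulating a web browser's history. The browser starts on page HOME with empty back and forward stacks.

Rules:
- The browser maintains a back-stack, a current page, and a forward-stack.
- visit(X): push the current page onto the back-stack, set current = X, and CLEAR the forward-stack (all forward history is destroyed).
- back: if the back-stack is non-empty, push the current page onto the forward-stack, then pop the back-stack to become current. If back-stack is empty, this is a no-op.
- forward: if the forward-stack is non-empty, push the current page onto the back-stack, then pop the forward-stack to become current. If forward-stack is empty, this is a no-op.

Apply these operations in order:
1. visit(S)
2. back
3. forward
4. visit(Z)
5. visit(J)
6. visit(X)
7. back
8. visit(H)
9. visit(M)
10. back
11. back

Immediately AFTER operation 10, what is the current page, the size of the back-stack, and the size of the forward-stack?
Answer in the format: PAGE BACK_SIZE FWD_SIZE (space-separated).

After 1 (visit(S)): cur=S back=1 fwd=0
After 2 (back): cur=HOME back=0 fwd=1
After 3 (forward): cur=S back=1 fwd=0
After 4 (visit(Z)): cur=Z back=2 fwd=0
After 5 (visit(J)): cur=J back=3 fwd=0
After 6 (visit(X)): cur=X back=4 fwd=0
After 7 (back): cur=J back=3 fwd=1
After 8 (visit(H)): cur=H back=4 fwd=0
After 9 (visit(M)): cur=M back=5 fwd=0
After 10 (back): cur=H back=4 fwd=1

H 4 1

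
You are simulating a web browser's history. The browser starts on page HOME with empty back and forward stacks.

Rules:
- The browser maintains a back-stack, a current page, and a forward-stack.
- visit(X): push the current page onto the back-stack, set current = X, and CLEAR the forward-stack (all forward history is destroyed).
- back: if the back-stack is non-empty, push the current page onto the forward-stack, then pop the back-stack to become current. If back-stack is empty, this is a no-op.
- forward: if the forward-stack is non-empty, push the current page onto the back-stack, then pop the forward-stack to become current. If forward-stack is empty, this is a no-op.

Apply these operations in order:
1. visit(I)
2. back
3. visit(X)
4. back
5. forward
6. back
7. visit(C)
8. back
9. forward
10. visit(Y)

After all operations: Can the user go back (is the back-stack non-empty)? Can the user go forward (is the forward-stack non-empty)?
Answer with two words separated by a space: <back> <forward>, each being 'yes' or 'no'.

After 1 (visit(I)): cur=I back=1 fwd=0
After 2 (back): cur=HOME back=0 fwd=1
After 3 (visit(X)): cur=X back=1 fwd=0
After 4 (back): cur=HOME back=0 fwd=1
After 5 (forward): cur=X back=1 fwd=0
After 6 (back): cur=HOME back=0 fwd=1
After 7 (visit(C)): cur=C back=1 fwd=0
After 8 (back): cur=HOME back=0 fwd=1
After 9 (forward): cur=C back=1 fwd=0
After 10 (visit(Y)): cur=Y back=2 fwd=0

Answer: yes no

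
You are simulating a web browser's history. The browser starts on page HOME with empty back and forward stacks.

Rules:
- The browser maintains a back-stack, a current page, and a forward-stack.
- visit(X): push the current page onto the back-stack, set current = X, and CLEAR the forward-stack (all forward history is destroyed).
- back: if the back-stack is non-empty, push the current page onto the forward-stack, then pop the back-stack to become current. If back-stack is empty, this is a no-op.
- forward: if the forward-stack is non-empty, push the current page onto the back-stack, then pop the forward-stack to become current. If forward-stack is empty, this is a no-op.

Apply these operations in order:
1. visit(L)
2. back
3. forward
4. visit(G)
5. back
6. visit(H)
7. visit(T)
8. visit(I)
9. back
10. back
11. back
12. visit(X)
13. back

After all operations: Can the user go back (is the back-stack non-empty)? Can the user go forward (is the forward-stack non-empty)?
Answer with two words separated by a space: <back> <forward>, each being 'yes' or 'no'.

After 1 (visit(L)): cur=L back=1 fwd=0
After 2 (back): cur=HOME back=0 fwd=1
After 3 (forward): cur=L back=1 fwd=0
After 4 (visit(G)): cur=G back=2 fwd=0
After 5 (back): cur=L back=1 fwd=1
After 6 (visit(H)): cur=H back=2 fwd=0
After 7 (visit(T)): cur=T back=3 fwd=0
After 8 (visit(I)): cur=I back=4 fwd=0
After 9 (back): cur=T back=3 fwd=1
After 10 (back): cur=H back=2 fwd=2
After 11 (back): cur=L back=1 fwd=3
After 12 (visit(X)): cur=X back=2 fwd=0
After 13 (back): cur=L back=1 fwd=1

Answer: yes yes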